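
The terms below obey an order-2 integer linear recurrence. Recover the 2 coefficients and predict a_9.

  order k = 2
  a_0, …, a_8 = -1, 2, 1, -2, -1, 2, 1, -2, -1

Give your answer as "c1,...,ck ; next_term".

  a_2 = 0·2 + -1·-1 = 1
  a_3 = 0·1 + -1·2 = -2
  a_4 = 0·-2 + -1·1 = -1
  a_5 = 0·-1 + -1·-2 = 2
  a_6 = 0·2 + -1·-1 = 1
  a_7 = 0·1 + -1·2 = -2
  a_8 = 0·-2 + -1·1 = -1
  a_9 = 0·-1 + -1·-2 = 2

0,-1 ; 2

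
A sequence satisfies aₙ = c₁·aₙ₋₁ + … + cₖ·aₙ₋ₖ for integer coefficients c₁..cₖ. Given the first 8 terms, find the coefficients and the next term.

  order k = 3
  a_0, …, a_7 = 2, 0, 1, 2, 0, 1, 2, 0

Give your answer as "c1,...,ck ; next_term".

  a_3 = 0·1 + 0·0 + 1·2 = 2
  a_4 = 0·2 + 0·1 + 1·0 = 0
  a_5 = 0·0 + 0·2 + 1·1 = 1
  a_6 = 0·1 + 0·0 + 1·2 = 2
  a_7 = 0·2 + 0·1 + 1·0 = 0
  a_8 = 0·0 + 0·2 + 1·1 = 1

0,0,1 ; 1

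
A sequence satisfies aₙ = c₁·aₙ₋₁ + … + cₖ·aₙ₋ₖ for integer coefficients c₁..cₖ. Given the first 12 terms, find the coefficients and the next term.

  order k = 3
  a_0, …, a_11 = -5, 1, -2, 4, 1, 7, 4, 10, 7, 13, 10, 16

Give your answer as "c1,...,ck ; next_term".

1,1,-1 ; 13

  a_3 = 1·-2 + 1·1 + -1·-5 = 4
  a_4 = 1·4 + 1·-2 + -1·1 = 1
  a_5 = 1·1 + 1·4 + -1·-2 = 7
  a_6 = 1·7 + 1·1 + -1·4 = 4
  a_7 = 1·4 + 1·7 + -1·1 = 10
  a_8 = 1·10 + 1·4 + -1·7 = 7
  a_9 = 1·7 + 1·10 + -1·4 = 13
  a_10 = 1·13 + 1·7 + -1·10 = 10
  a_11 = 1·10 + 1·13 + -1·7 = 16
  a_12 = 1·16 + 1·10 + -1·13 = 13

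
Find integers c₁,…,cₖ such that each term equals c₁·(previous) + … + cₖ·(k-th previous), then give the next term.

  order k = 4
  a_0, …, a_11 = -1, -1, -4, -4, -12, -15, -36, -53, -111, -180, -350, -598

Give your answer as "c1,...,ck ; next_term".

0,3,1,-1 ; -1119

  a_4 = 0·-4 + 3·-4 + 1·-1 + -1·-1 = -12
  a_5 = 0·-12 + 3·-4 + 1·-4 + -1·-1 = -15
  a_6 = 0·-15 + 3·-12 + 1·-4 + -1·-4 = -36
  a_7 = 0·-36 + 3·-15 + 1·-12 + -1·-4 = -53
  a_8 = 0·-53 + 3·-36 + 1·-15 + -1·-12 = -111
  a_9 = 0·-111 + 3·-53 + 1·-36 + -1·-15 = -180
  a_10 = 0·-180 + 3·-111 + 1·-53 + -1·-36 = -350
  a_11 = 0·-350 + 3·-180 + 1·-111 + -1·-53 = -598
  a_12 = 0·-598 + 3·-350 + 1·-180 + -1·-111 = -1119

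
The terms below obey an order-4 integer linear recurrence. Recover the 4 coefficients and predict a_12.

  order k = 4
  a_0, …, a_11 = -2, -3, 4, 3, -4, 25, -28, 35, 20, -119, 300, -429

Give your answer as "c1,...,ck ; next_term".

-1,1,3,-2 ; 332

  a_4 = -1·3 + 1·4 + 3·-3 + -2·-2 = -4
  a_5 = -1·-4 + 1·3 + 3·4 + -2·-3 = 25
  a_6 = -1·25 + 1·-4 + 3·3 + -2·4 = -28
  a_7 = -1·-28 + 1·25 + 3·-4 + -2·3 = 35
  a_8 = -1·35 + 1·-28 + 3·25 + -2·-4 = 20
  a_9 = -1·20 + 1·35 + 3·-28 + -2·25 = -119
  a_10 = -1·-119 + 1·20 + 3·35 + -2·-28 = 300
  a_11 = -1·300 + 1·-119 + 3·20 + -2·35 = -429
  a_12 = -1·-429 + 1·300 + 3·-119 + -2·20 = 332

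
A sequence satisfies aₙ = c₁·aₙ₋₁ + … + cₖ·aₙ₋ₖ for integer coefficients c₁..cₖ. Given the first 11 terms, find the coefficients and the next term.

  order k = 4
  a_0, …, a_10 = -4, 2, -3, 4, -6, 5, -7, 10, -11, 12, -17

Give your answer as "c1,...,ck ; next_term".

0,0,-1,1 ; 21

  a_4 = 0·4 + 0·-3 + -1·2 + 1·-4 = -6
  a_5 = 0·-6 + 0·4 + -1·-3 + 1·2 = 5
  a_6 = 0·5 + 0·-6 + -1·4 + 1·-3 = -7
  a_7 = 0·-7 + 0·5 + -1·-6 + 1·4 = 10
  a_8 = 0·10 + 0·-7 + -1·5 + 1·-6 = -11
  a_9 = 0·-11 + 0·10 + -1·-7 + 1·5 = 12
  a_10 = 0·12 + 0·-11 + -1·10 + 1·-7 = -17
  a_11 = 0·-17 + 0·12 + -1·-11 + 1·10 = 21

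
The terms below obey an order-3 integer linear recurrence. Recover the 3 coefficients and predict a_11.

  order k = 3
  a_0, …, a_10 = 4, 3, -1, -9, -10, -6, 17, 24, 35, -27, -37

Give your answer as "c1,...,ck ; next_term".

0,1,-3 ; -132

  a_3 = 0·-1 + 1·3 + -3·4 = -9
  a_4 = 0·-9 + 1·-1 + -3·3 = -10
  a_5 = 0·-10 + 1·-9 + -3·-1 = -6
  a_6 = 0·-6 + 1·-10 + -3·-9 = 17
  a_7 = 0·17 + 1·-6 + -3·-10 = 24
  a_8 = 0·24 + 1·17 + -3·-6 = 35
  a_9 = 0·35 + 1·24 + -3·17 = -27
  a_10 = 0·-27 + 1·35 + -3·24 = -37
  a_11 = 0·-37 + 1·-27 + -3·35 = -132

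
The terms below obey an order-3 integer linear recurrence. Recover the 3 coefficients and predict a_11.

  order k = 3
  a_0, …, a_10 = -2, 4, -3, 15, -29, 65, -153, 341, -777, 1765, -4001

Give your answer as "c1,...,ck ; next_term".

  a_3 = -1·-3 + 2·4 + -2·-2 = 15
  a_4 = -1·15 + 2·-3 + -2·4 = -29
  a_5 = -1·-29 + 2·15 + -2·-3 = 65
  a_6 = -1·65 + 2·-29 + -2·15 = -153
  a_7 = -1·-153 + 2·65 + -2·-29 = 341
  a_8 = -1·341 + 2·-153 + -2·65 = -777
  a_9 = -1·-777 + 2·341 + -2·-153 = 1765
  a_10 = -1·1765 + 2·-777 + -2·341 = -4001
  a_11 = -1·-4001 + 2·1765 + -2·-777 = 9085

-1,2,-2 ; 9085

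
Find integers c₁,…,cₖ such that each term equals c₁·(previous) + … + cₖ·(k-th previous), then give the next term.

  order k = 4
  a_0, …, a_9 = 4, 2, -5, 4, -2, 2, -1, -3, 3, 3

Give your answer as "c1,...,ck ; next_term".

  a_4 = -1·4 + -2·-5 + -2·2 + -1·4 = -2
  a_5 = -1·-2 + -2·4 + -2·-5 + -1·2 = 2
  a_6 = -1·2 + -2·-2 + -2·4 + -1·-5 = -1
  a_7 = -1·-1 + -2·2 + -2·-2 + -1·4 = -3
  a_8 = -1·-3 + -2·-1 + -2·2 + -1·-2 = 3
  a_9 = -1·3 + -2·-3 + -2·-1 + -1·2 = 3
  a_10 = -1·3 + -2·3 + -2·-3 + -1·-1 = -2

-1,-2,-2,-1 ; -2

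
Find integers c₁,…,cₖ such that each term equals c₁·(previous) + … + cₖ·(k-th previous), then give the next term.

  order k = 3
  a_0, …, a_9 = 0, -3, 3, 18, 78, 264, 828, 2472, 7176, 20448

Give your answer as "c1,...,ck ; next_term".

4,-2,-4 ; 57552

  a_3 = 4·3 + -2·-3 + -4·0 = 18
  a_4 = 4·18 + -2·3 + -4·-3 = 78
  a_5 = 4·78 + -2·18 + -4·3 = 264
  a_6 = 4·264 + -2·78 + -4·18 = 828
  a_7 = 4·828 + -2·264 + -4·78 = 2472
  a_8 = 4·2472 + -2·828 + -4·264 = 7176
  a_9 = 4·7176 + -2·2472 + -4·828 = 20448
  a_10 = 4·20448 + -2·7176 + -4·2472 = 57552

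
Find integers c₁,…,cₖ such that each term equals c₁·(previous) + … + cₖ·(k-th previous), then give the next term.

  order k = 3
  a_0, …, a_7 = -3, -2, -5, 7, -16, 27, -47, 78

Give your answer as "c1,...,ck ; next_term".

-2,0,1 ; -129

  a_3 = -2·-5 + 0·-2 + 1·-3 = 7
  a_4 = -2·7 + 0·-5 + 1·-2 = -16
  a_5 = -2·-16 + 0·7 + 1·-5 = 27
  a_6 = -2·27 + 0·-16 + 1·7 = -47
  a_7 = -2·-47 + 0·27 + 1·-16 = 78
  a_8 = -2·78 + 0·-47 + 1·27 = -129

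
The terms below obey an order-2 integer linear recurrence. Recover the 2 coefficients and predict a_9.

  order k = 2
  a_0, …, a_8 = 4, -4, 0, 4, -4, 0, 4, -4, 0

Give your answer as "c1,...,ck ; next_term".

-1,-1 ; 4

  a_2 = -1·-4 + -1·4 = 0
  a_3 = -1·0 + -1·-4 = 4
  a_4 = -1·4 + -1·0 = -4
  a_5 = -1·-4 + -1·4 = 0
  a_6 = -1·0 + -1·-4 = 4
  a_7 = -1·4 + -1·0 = -4
  a_8 = -1·-4 + -1·4 = 0
  a_9 = -1·0 + -1·-4 = 4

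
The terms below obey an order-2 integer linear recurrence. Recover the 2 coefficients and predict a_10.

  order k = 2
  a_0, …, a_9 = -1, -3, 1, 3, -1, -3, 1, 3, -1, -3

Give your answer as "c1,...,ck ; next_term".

  a_2 = 0·-3 + -1·-1 = 1
  a_3 = 0·1 + -1·-3 = 3
  a_4 = 0·3 + -1·1 = -1
  a_5 = 0·-1 + -1·3 = -3
  a_6 = 0·-3 + -1·-1 = 1
  a_7 = 0·1 + -1·-3 = 3
  a_8 = 0·3 + -1·1 = -1
  a_9 = 0·-1 + -1·3 = -3
  a_10 = 0·-3 + -1·-1 = 1

0,-1 ; 1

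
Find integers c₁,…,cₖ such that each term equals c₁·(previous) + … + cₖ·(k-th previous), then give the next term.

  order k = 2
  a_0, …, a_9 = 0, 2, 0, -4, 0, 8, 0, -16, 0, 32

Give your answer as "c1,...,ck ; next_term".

0,-2 ; 0

  a_2 = 0·2 + -2·0 = 0
  a_3 = 0·0 + -2·2 = -4
  a_4 = 0·-4 + -2·0 = 0
  a_5 = 0·0 + -2·-4 = 8
  a_6 = 0·8 + -2·0 = 0
  a_7 = 0·0 + -2·8 = -16
  a_8 = 0·-16 + -2·0 = 0
  a_9 = 0·0 + -2·-16 = 32
  a_10 = 0·32 + -2·0 = 0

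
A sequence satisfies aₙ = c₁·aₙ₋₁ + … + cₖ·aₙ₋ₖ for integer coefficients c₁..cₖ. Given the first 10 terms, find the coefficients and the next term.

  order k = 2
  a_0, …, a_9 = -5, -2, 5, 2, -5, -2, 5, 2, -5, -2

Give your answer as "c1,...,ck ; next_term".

  a_2 = 0·-2 + -1·-5 = 5
  a_3 = 0·5 + -1·-2 = 2
  a_4 = 0·2 + -1·5 = -5
  a_5 = 0·-5 + -1·2 = -2
  a_6 = 0·-2 + -1·-5 = 5
  a_7 = 0·5 + -1·-2 = 2
  a_8 = 0·2 + -1·5 = -5
  a_9 = 0·-5 + -1·2 = -2
  a_10 = 0·-2 + -1·-5 = 5

0,-1 ; 5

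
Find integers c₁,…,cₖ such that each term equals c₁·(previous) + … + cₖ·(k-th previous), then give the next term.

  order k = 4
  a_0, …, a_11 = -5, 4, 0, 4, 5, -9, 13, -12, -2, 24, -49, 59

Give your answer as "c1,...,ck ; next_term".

  a_4 = -1·4 + 0·0 + 1·4 + -1·-5 = 5
  a_5 = -1·5 + 0·4 + 1·0 + -1·4 = -9
  a_6 = -1·-9 + 0·5 + 1·4 + -1·0 = 13
  a_7 = -1·13 + 0·-9 + 1·5 + -1·4 = -12
  a_8 = -1·-12 + 0·13 + 1·-9 + -1·5 = -2
  a_9 = -1·-2 + 0·-12 + 1·13 + -1·-9 = 24
  a_10 = -1·24 + 0·-2 + 1·-12 + -1·13 = -49
  a_11 = -1·-49 + 0·24 + 1·-2 + -1·-12 = 59
  a_12 = -1·59 + 0·-49 + 1·24 + -1·-2 = -33

-1,0,1,-1 ; -33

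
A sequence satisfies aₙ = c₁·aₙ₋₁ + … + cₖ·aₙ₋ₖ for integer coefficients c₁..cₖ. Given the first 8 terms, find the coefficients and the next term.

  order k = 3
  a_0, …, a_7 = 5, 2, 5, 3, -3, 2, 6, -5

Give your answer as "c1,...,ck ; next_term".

  a_3 = 0·5 + -1·2 + 1·5 = 3
  a_4 = 0·3 + -1·5 + 1·2 = -3
  a_5 = 0·-3 + -1·3 + 1·5 = 2
  a_6 = 0·2 + -1·-3 + 1·3 = 6
  a_7 = 0·6 + -1·2 + 1·-3 = -5
  a_8 = 0·-5 + -1·6 + 1·2 = -4

0,-1,1 ; -4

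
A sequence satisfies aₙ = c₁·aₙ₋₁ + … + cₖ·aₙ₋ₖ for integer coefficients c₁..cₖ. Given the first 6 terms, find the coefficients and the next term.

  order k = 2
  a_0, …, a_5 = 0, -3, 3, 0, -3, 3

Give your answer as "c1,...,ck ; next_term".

-1,-1 ; 0

  a_2 = -1·-3 + -1·0 = 3
  a_3 = -1·3 + -1·-3 = 0
  a_4 = -1·0 + -1·3 = -3
  a_5 = -1·-3 + -1·0 = 3
  a_6 = -1·3 + -1·-3 = 0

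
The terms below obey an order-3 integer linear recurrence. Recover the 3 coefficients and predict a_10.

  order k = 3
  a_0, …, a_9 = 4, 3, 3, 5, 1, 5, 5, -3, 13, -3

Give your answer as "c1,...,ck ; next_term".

  a_3 = -1·3 + 0·3 + 2·4 = 5
  a_4 = -1·5 + 0·3 + 2·3 = 1
  a_5 = -1·1 + 0·5 + 2·3 = 5
  a_6 = -1·5 + 0·1 + 2·5 = 5
  a_7 = -1·5 + 0·5 + 2·1 = -3
  a_8 = -1·-3 + 0·5 + 2·5 = 13
  a_9 = -1·13 + 0·-3 + 2·5 = -3
  a_10 = -1·-3 + 0·13 + 2·-3 = -3

-1,0,2 ; -3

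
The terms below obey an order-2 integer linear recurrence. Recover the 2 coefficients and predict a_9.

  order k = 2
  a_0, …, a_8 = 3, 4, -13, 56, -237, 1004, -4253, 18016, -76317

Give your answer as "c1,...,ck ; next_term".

  a_2 = -4·4 + 1·3 = -13
  a_3 = -4·-13 + 1·4 = 56
  a_4 = -4·56 + 1·-13 = -237
  a_5 = -4·-237 + 1·56 = 1004
  a_6 = -4·1004 + 1·-237 = -4253
  a_7 = -4·-4253 + 1·1004 = 18016
  a_8 = -4·18016 + 1·-4253 = -76317
  a_9 = -4·-76317 + 1·18016 = 323284

-4,1 ; 323284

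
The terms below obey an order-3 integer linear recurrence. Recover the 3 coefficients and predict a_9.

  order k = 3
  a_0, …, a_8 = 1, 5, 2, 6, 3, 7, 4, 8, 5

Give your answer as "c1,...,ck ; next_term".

1,1,-1 ; 9

  a_3 = 1·2 + 1·5 + -1·1 = 6
  a_4 = 1·6 + 1·2 + -1·5 = 3
  a_5 = 1·3 + 1·6 + -1·2 = 7
  a_6 = 1·7 + 1·3 + -1·6 = 4
  a_7 = 1·4 + 1·7 + -1·3 = 8
  a_8 = 1·8 + 1·4 + -1·7 = 5
  a_9 = 1·5 + 1·8 + -1·4 = 9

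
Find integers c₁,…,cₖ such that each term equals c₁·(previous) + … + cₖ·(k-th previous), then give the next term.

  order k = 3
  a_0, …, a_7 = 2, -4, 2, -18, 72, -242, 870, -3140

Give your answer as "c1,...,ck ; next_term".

  a_3 = -3·2 + 1·-4 + -4·2 = -18
  a_4 = -3·-18 + 1·2 + -4·-4 = 72
  a_5 = -3·72 + 1·-18 + -4·2 = -242
  a_6 = -3·-242 + 1·72 + -4·-18 = 870
  a_7 = -3·870 + 1·-242 + -4·72 = -3140
  a_8 = -3·-3140 + 1·870 + -4·-242 = 11258

-3,1,-4 ; 11258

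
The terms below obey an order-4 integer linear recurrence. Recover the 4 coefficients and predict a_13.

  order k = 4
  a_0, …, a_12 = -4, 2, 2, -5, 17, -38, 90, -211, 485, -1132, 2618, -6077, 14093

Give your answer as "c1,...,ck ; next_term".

  a_4 = -1·-5 + 3·2 + -1·2 + -2·-4 = 17
  a_5 = -1·17 + 3·-5 + -1·2 + -2·2 = -38
  a_6 = -1·-38 + 3·17 + -1·-5 + -2·2 = 90
  a_7 = -1·90 + 3·-38 + -1·17 + -2·-5 = -211
  a_8 = -1·-211 + 3·90 + -1·-38 + -2·17 = 485
  a_9 = -1·485 + 3·-211 + -1·90 + -2·-38 = -1132
  a_10 = -1·-1132 + 3·485 + -1·-211 + -2·90 = 2618
  a_11 = -1·2618 + 3·-1132 + -1·485 + -2·-211 = -6077
  a_12 = -1·-6077 + 3·2618 + -1·-1132 + -2·485 = 14093
  a_13 = -1·14093 + 3·-6077 + -1·2618 + -2·-1132 = -32678

-1,3,-1,-2 ; -32678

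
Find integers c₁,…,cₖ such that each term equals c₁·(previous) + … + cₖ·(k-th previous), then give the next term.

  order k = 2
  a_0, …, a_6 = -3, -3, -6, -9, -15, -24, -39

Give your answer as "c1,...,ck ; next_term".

1,1 ; -63

  a_2 = 1·-3 + 1·-3 = -6
  a_3 = 1·-6 + 1·-3 = -9
  a_4 = 1·-9 + 1·-6 = -15
  a_5 = 1·-15 + 1·-9 = -24
  a_6 = 1·-24 + 1·-15 = -39
  a_7 = 1·-39 + 1·-24 = -63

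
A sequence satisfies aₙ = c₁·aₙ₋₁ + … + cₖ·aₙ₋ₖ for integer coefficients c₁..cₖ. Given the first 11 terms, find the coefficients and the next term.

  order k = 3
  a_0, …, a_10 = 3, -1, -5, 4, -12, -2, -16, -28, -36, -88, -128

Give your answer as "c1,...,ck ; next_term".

  a_3 = 0·-5 + 2·-1 + 2·3 = 4
  a_4 = 0·4 + 2·-5 + 2·-1 = -12
  a_5 = 0·-12 + 2·4 + 2·-5 = -2
  a_6 = 0·-2 + 2·-12 + 2·4 = -16
  a_7 = 0·-16 + 2·-2 + 2·-12 = -28
  a_8 = 0·-28 + 2·-16 + 2·-2 = -36
  a_9 = 0·-36 + 2·-28 + 2·-16 = -88
  a_10 = 0·-88 + 2·-36 + 2·-28 = -128
  a_11 = 0·-128 + 2·-88 + 2·-36 = -248

0,2,2 ; -248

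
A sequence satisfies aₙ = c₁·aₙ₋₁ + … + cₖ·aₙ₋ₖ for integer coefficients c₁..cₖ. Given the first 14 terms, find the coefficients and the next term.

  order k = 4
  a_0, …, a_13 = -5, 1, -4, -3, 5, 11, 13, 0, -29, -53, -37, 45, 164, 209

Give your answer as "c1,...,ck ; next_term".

1,-1,-1,-1 ; 37

  a_4 = 1·-3 + -1·-4 + -1·1 + -1·-5 = 5
  a_5 = 1·5 + -1·-3 + -1·-4 + -1·1 = 11
  a_6 = 1·11 + -1·5 + -1·-3 + -1·-4 = 13
  a_7 = 1·13 + -1·11 + -1·5 + -1·-3 = 0
  a_8 = 1·0 + -1·13 + -1·11 + -1·5 = -29
  a_9 = 1·-29 + -1·0 + -1·13 + -1·11 = -53
  a_10 = 1·-53 + -1·-29 + -1·0 + -1·13 = -37
  a_11 = 1·-37 + -1·-53 + -1·-29 + -1·0 = 45
  a_12 = 1·45 + -1·-37 + -1·-53 + -1·-29 = 164
  a_13 = 1·164 + -1·45 + -1·-37 + -1·-53 = 209
  a_14 = 1·209 + -1·164 + -1·45 + -1·-37 = 37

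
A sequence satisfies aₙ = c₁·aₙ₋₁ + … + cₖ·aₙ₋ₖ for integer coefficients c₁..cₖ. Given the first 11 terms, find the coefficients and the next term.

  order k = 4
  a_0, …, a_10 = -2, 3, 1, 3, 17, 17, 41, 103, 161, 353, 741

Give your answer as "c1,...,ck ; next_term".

1,1,3,-2 ; 1371

  a_4 = 1·3 + 1·1 + 3·3 + -2·-2 = 17
  a_5 = 1·17 + 1·3 + 3·1 + -2·3 = 17
  a_6 = 1·17 + 1·17 + 3·3 + -2·1 = 41
  a_7 = 1·41 + 1·17 + 3·17 + -2·3 = 103
  a_8 = 1·103 + 1·41 + 3·17 + -2·17 = 161
  a_9 = 1·161 + 1·103 + 3·41 + -2·17 = 353
  a_10 = 1·353 + 1·161 + 3·103 + -2·41 = 741
  a_11 = 1·741 + 1·353 + 3·161 + -2·103 = 1371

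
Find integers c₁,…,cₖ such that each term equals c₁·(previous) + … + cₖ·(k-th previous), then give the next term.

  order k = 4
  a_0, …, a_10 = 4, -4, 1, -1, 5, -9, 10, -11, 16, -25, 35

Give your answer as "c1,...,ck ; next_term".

-1,0,0,1 ; -46

  a_4 = -1·-1 + 0·1 + 0·-4 + 1·4 = 5
  a_5 = -1·5 + 0·-1 + 0·1 + 1·-4 = -9
  a_6 = -1·-9 + 0·5 + 0·-1 + 1·1 = 10
  a_7 = -1·10 + 0·-9 + 0·5 + 1·-1 = -11
  a_8 = -1·-11 + 0·10 + 0·-9 + 1·5 = 16
  a_9 = -1·16 + 0·-11 + 0·10 + 1·-9 = -25
  a_10 = -1·-25 + 0·16 + 0·-11 + 1·10 = 35
  a_11 = -1·35 + 0·-25 + 0·16 + 1·-11 = -46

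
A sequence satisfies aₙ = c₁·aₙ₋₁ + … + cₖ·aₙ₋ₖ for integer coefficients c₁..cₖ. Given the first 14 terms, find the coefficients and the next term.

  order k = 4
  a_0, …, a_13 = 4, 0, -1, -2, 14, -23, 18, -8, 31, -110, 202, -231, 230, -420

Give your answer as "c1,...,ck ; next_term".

-2,-2,-1,2 ; 1015

  a_4 = -2·-2 + -2·-1 + -1·0 + 2·4 = 14
  a_5 = -2·14 + -2·-2 + -1·-1 + 2·0 = -23
  a_6 = -2·-23 + -2·14 + -1·-2 + 2·-1 = 18
  a_7 = -2·18 + -2·-23 + -1·14 + 2·-2 = -8
  a_8 = -2·-8 + -2·18 + -1·-23 + 2·14 = 31
  a_9 = -2·31 + -2·-8 + -1·18 + 2·-23 = -110
  a_10 = -2·-110 + -2·31 + -1·-8 + 2·18 = 202
  a_11 = -2·202 + -2·-110 + -1·31 + 2·-8 = -231
  a_12 = -2·-231 + -2·202 + -1·-110 + 2·31 = 230
  a_13 = -2·230 + -2·-231 + -1·202 + 2·-110 = -420
  a_14 = -2·-420 + -2·230 + -1·-231 + 2·202 = 1015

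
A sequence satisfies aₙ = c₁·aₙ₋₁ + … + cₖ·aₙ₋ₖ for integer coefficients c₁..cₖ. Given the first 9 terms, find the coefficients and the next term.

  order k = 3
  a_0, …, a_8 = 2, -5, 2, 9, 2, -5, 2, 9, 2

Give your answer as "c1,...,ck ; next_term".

  a_3 = 1·2 + -1·-5 + 1·2 = 9
  a_4 = 1·9 + -1·2 + 1·-5 = 2
  a_5 = 1·2 + -1·9 + 1·2 = -5
  a_6 = 1·-5 + -1·2 + 1·9 = 2
  a_7 = 1·2 + -1·-5 + 1·2 = 9
  a_8 = 1·9 + -1·2 + 1·-5 = 2
  a_9 = 1·2 + -1·9 + 1·2 = -5

1,-1,1 ; -5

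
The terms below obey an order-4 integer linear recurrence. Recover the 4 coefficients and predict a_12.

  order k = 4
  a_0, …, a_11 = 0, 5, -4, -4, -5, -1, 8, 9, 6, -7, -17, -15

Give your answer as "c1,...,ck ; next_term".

0,0,-1,-1 ; 1

  a_4 = 0·-4 + 0·-4 + -1·5 + -1·0 = -5
  a_5 = 0·-5 + 0·-4 + -1·-4 + -1·5 = -1
  a_6 = 0·-1 + 0·-5 + -1·-4 + -1·-4 = 8
  a_7 = 0·8 + 0·-1 + -1·-5 + -1·-4 = 9
  a_8 = 0·9 + 0·8 + -1·-1 + -1·-5 = 6
  a_9 = 0·6 + 0·9 + -1·8 + -1·-1 = -7
  a_10 = 0·-7 + 0·6 + -1·9 + -1·8 = -17
  a_11 = 0·-17 + 0·-7 + -1·6 + -1·9 = -15
  a_12 = 0·-15 + 0·-17 + -1·-7 + -1·6 = 1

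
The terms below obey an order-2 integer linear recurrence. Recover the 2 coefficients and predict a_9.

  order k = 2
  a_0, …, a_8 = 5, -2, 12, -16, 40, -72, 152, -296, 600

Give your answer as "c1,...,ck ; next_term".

-1,2 ; -1192

  a_2 = -1·-2 + 2·5 = 12
  a_3 = -1·12 + 2·-2 = -16
  a_4 = -1·-16 + 2·12 = 40
  a_5 = -1·40 + 2·-16 = -72
  a_6 = -1·-72 + 2·40 = 152
  a_7 = -1·152 + 2·-72 = -296
  a_8 = -1·-296 + 2·152 = 600
  a_9 = -1·600 + 2·-296 = -1192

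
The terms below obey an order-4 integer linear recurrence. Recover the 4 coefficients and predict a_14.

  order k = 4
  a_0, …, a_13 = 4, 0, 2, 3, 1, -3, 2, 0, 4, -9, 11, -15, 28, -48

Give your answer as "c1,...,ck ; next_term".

  a_4 = -1·3 + 0·2 + -1·0 + 1·4 = 1
  a_5 = -1·1 + 0·3 + -1·2 + 1·0 = -3
  a_6 = -1·-3 + 0·1 + -1·3 + 1·2 = 2
  a_7 = -1·2 + 0·-3 + -1·1 + 1·3 = 0
  a_8 = -1·0 + 0·2 + -1·-3 + 1·1 = 4
  a_9 = -1·4 + 0·0 + -1·2 + 1·-3 = -9
  a_10 = -1·-9 + 0·4 + -1·0 + 1·2 = 11
  a_11 = -1·11 + 0·-9 + -1·4 + 1·0 = -15
  a_12 = -1·-15 + 0·11 + -1·-9 + 1·4 = 28
  a_13 = -1·28 + 0·-15 + -1·11 + 1·-9 = -48
  a_14 = -1·-48 + 0·28 + -1·-15 + 1·11 = 74

-1,0,-1,1 ; 74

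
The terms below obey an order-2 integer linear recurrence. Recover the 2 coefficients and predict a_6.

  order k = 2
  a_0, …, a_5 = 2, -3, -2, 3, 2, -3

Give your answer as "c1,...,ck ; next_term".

0,-1 ; -2

  a_2 = 0·-3 + -1·2 = -2
  a_3 = 0·-2 + -1·-3 = 3
  a_4 = 0·3 + -1·-2 = 2
  a_5 = 0·2 + -1·3 = -3
  a_6 = 0·-3 + -1·2 = -2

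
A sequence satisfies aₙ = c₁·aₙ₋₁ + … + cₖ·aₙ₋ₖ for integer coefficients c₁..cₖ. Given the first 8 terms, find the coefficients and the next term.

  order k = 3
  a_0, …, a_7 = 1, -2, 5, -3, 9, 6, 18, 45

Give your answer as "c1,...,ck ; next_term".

  a_3 = 0·5 + 3·-2 + 3·1 = -3
  a_4 = 0·-3 + 3·5 + 3·-2 = 9
  a_5 = 0·9 + 3·-3 + 3·5 = 6
  a_6 = 0·6 + 3·9 + 3·-3 = 18
  a_7 = 0·18 + 3·6 + 3·9 = 45
  a_8 = 0·45 + 3·18 + 3·6 = 72

0,3,3 ; 72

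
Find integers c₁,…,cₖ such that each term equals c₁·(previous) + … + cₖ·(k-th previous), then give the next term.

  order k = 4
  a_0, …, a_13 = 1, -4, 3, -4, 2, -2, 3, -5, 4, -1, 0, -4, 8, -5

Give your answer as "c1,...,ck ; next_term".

  a_4 = -1·-4 + -1·3 + 0·-4 + 1·1 = 2
  a_5 = -1·2 + -1·-4 + 0·3 + 1·-4 = -2
  a_6 = -1·-2 + -1·2 + 0·-4 + 1·3 = 3
  a_7 = -1·3 + -1·-2 + 0·2 + 1·-4 = -5
  a_8 = -1·-5 + -1·3 + 0·-2 + 1·2 = 4
  a_9 = -1·4 + -1·-5 + 0·3 + 1·-2 = -1
  a_10 = -1·-1 + -1·4 + 0·-5 + 1·3 = 0
  a_11 = -1·0 + -1·-1 + 0·4 + 1·-5 = -4
  a_12 = -1·-4 + -1·0 + 0·-1 + 1·4 = 8
  a_13 = -1·8 + -1·-4 + 0·0 + 1·-1 = -5
  a_14 = -1·-5 + -1·8 + 0·-4 + 1·0 = -3

-1,-1,0,1 ; -3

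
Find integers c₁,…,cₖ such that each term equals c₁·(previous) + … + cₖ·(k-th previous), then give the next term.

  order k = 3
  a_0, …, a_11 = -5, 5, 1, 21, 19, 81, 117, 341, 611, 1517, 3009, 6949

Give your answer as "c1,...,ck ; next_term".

1,3,-1 ; 14459

  a_3 = 1·1 + 3·5 + -1·-5 = 21
  a_4 = 1·21 + 3·1 + -1·5 = 19
  a_5 = 1·19 + 3·21 + -1·1 = 81
  a_6 = 1·81 + 3·19 + -1·21 = 117
  a_7 = 1·117 + 3·81 + -1·19 = 341
  a_8 = 1·341 + 3·117 + -1·81 = 611
  a_9 = 1·611 + 3·341 + -1·117 = 1517
  a_10 = 1·1517 + 3·611 + -1·341 = 3009
  a_11 = 1·3009 + 3·1517 + -1·611 = 6949
  a_12 = 1·6949 + 3·3009 + -1·1517 = 14459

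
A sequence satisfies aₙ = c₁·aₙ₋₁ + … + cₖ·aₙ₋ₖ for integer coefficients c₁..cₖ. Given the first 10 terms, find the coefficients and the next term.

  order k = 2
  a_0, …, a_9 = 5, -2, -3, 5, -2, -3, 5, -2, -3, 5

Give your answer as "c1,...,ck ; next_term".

  a_2 = -1·-2 + -1·5 = -3
  a_3 = -1·-3 + -1·-2 = 5
  a_4 = -1·5 + -1·-3 = -2
  a_5 = -1·-2 + -1·5 = -3
  a_6 = -1·-3 + -1·-2 = 5
  a_7 = -1·5 + -1·-3 = -2
  a_8 = -1·-2 + -1·5 = -3
  a_9 = -1·-3 + -1·-2 = 5
  a_10 = -1·5 + -1·-3 = -2

-1,-1 ; -2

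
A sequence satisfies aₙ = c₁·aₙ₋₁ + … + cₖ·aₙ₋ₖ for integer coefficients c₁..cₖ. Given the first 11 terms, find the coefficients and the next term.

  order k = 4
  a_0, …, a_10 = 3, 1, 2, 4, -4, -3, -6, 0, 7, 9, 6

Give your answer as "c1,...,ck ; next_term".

  a_4 = 0·4 + 0·2 + -1·1 + -1·3 = -4
  a_5 = 0·-4 + 0·4 + -1·2 + -1·1 = -3
  a_6 = 0·-3 + 0·-4 + -1·4 + -1·2 = -6
  a_7 = 0·-6 + 0·-3 + -1·-4 + -1·4 = 0
  a_8 = 0·0 + 0·-6 + -1·-3 + -1·-4 = 7
  a_9 = 0·7 + 0·0 + -1·-6 + -1·-3 = 9
  a_10 = 0·9 + 0·7 + -1·0 + -1·-6 = 6
  a_11 = 0·6 + 0·9 + -1·7 + -1·0 = -7

0,0,-1,-1 ; -7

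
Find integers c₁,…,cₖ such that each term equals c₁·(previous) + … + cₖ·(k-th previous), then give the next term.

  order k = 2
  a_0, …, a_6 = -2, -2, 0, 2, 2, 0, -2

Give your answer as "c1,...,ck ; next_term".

  a_2 = 1·-2 + -1·-2 = 0
  a_3 = 1·0 + -1·-2 = 2
  a_4 = 1·2 + -1·0 = 2
  a_5 = 1·2 + -1·2 = 0
  a_6 = 1·0 + -1·2 = -2
  a_7 = 1·-2 + -1·0 = -2

1,-1 ; -2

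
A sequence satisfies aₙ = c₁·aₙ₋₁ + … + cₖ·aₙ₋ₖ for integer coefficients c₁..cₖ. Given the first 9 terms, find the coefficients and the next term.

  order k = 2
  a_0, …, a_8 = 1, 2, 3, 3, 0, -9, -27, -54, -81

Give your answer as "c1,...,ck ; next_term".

3,-3 ; -81

  a_2 = 3·2 + -3·1 = 3
  a_3 = 3·3 + -3·2 = 3
  a_4 = 3·3 + -3·3 = 0
  a_5 = 3·0 + -3·3 = -9
  a_6 = 3·-9 + -3·0 = -27
  a_7 = 3·-27 + -3·-9 = -54
  a_8 = 3·-54 + -3·-27 = -81
  a_9 = 3·-81 + -3·-54 = -81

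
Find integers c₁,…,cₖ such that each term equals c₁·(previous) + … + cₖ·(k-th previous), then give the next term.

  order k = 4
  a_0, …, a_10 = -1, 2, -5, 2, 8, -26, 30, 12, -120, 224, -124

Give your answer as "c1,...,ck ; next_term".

-2,-2,2,2 ; -416

  a_4 = -2·2 + -2·-5 + 2·2 + 2·-1 = 8
  a_5 = -2·8 + -2·2 + 2·-5 + 2·2 = -26
  a_6 = -2·-26 + -2·8 + 2·2 + 2·-5 = 30
  a_7 = -2·30 + -2·-26 + 2·8 + 2·2 = 12
  a_8 = -2·12 + -2·30 + 2·-26 + 2·8 = -120
  a_9 = -2·-120 + -2·12 + 2·30 + 2·-26 = 224
  a_10 = -2·224 + -2·-120 + 2·12 + 2·30 = -124
  a_11 = -2·-124 + -2·224 + 2·-120 + 2·12 = -416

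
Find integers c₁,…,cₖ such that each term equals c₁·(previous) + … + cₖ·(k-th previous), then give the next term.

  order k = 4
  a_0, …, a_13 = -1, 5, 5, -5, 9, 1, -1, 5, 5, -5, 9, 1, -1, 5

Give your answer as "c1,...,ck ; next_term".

  a_4 = -1·-5 + 0·5 + 1·5 + 1·-1 = 9
  a_5 = -1·9 + 0·-5 + 1·5 + 1·5 = 1
  a_6 = -1·1 + 0·9 + 1·-5 + 1·5 = -1
  a_7 = -1·-1 + 0·1 + 1·9 + 1·-5 = 5
  a_8 = -1·5 + 0·-1 + 1·1 + 1·9 = 5
  a_9 = -1·5 + 0·5 + 1·-1 + 1·1 = -5
  a_10 = -1·-5 + 0·5 + 1·5 + 1·-1 = 9
  a_11 = -1·9 + 0·-5 + 1·5 + 1·5 = 1
  a_12 = -1·1 + 0·9 + 1·-5 + 1·5 = -1
  a_13 = -1·-1 + 0·1 + 1·9 + 1·-5 = 5
  a_14 = -1·5 + 0·-1 + 1·1 + 1·9 = 5

-1,0,1,1 ; 5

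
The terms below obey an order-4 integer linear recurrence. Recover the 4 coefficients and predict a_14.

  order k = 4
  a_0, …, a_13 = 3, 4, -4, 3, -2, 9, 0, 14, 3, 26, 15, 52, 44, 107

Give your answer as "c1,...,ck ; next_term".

  a_4 = 1·3 + 1·-4 + -1·4 + 1·3 = -2
  a_5 = 1·-2 + 1·3 + -1·-4 + 1·4 = 9
  a_6 = 1·9 + 1·-2 + -1·3 + 1·-4 = 0
  a_7 = 1·0 + 1·9 + -1·-2 + 1·3 = 14
  a_8 = 1·14 + 1·0 + -1·9 + 1·-2 = 3
  a_9 = 1·3 + 1·14 + -1·0 + 1·9 = 26
  a_10 = 1·26 + 1·3 + -1·14 + 1·0 = 15
  a_11 = 1·15 + 1·26 + -1·3 + 1·14 = 52
  a_12 = 1·52 + 1·15 + -1·26 + 1·3 = 44
  a_13 = 1·44 + 1·52 + -1·15 + 1·26 = 107
  a_14 = 1·107 + 1·44 + -1·52 + 1·15 = 114

1,1,-1,1 ; 114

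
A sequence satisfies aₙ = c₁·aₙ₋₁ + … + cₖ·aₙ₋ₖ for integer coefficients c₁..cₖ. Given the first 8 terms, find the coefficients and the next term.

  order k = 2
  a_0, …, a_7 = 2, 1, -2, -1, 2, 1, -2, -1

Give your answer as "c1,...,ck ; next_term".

0,-1 ; 2

  a_2 = 0·1 + -1·2 = -2
  a_3 = 0·-2 + -1·1 = -1
  a_4 = 0·-1 + -1·-2 = 2
  a_5 = 0·2 + -1·-1 = 1
  a_6 = 0·1 + -1·2 = -2
  a_7 = 0·-2 + -1·1 = -1
  a_8 = 0·-1 + -1·-2 = 2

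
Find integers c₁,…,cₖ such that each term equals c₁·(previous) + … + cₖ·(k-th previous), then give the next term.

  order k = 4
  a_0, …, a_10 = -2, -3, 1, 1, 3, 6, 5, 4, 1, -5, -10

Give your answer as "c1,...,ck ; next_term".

  a_4 = 1·1 + 0·1 + 0·-3 + -1·-2 = 3
  a_5 = 1·3 + 0·1 + 0·1 + -1·-3 = 6
  a_6 = 1·6 + 0·3 + 0·1 + -1·1 = 5
  a_7 = 1·5 + 0·6 + 0·3 + -1·1 = 4
  a_8 = 1·4 + 0·5 + 0·6 + -1·3 = 1
  a_9 = 1·1 + 0·4 + 0·5 + -1·6 = -5
  a_10 = 1·-5 + 0·1 + 0·4 + -1·5 = -10
  a_11 = 1·-10 + 0·-5 + 0·1 + -1·4 = -14

1,0,0,-1 ; -14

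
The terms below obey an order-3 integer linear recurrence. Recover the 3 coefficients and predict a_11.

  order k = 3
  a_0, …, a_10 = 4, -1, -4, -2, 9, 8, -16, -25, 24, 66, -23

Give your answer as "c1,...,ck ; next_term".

0,-2,-1 ; -156

  a_3 = 0·-4 + -2·-1 + -1·4 = -2
  a_4 = 0·-2 + -2·-4 + -1·-1 = 9
  a_5 = 0·9 + -2·-2 + -1·-4 = 8
  a_6 = 0·8 + -2·9 + -1·-2 = -16
  a_7 = 0·-16 + -2·8 + -1·9 = -25
  a_8 = 0·-25 + -2·-16 + -1·8 = 24
  a_9 = 0·24 + -2·-25 + -1·-16 = 66
  a_10 = 0·66 + -2·24 + -1·-25 = -23
  a_11 = 0·-23 + -2·66 + -1·24 = -156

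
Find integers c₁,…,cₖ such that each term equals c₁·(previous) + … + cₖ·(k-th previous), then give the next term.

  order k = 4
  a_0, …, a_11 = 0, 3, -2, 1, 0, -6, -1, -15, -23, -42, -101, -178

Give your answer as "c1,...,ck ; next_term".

  a_4 = 1·1 + 2·-2 + 1·3 + -2·0 = 0
  a_5 = 1·0 + 2·1 + 1·-2 + -2·3 = -6
  a_6 = 1·-6 + 2·0 + 1·1 + -2·-2 = -1
  a_7 = 1·-1 + 2·-6 + 1·0 + -2·1 = -15
  a_8 = 1·-15 + 2·-1 + 1·-6 + -2·0 = -23
  a_9 = 1·-23 + 2·-15 + 1·-1 + -2·-6 = -42
  a_10 = 1·-42 + 2·-23 + 1·-15 + -2·-1 = -101
  a_11 = 1·-101 + 2·-42 + 1·-23 + -2·-15 = -178
  a_12 = 1·-178 + 2·-101 + 1·-42 + -2·-23 = -376

1,2,1,-2 ; -376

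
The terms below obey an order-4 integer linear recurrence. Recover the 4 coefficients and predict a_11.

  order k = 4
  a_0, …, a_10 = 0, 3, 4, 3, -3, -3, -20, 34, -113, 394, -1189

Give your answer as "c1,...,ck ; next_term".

  a_4 = -2·3 + 3·4 + -3·3 + -2·0 = -3
  a_5 = -2·-3 + 3·3 + -3·4 + -2·3 = -3
  a_6 = -2·-3 + 3·-3 + -3·3 + -2·4 = -20
  a_7 = -2·-20 + 3·-3 + -3·-3 + -2·3 = 34
  a_8 = -2·34 + 3·-20 + -3·-3 + -2·-3 = -113
  a_9 = -2·-113 + 3·34 + -3·-20 + -2·-3 = 394
  a_10 = -2·394 + 3·-113 + -3·34 + -2·-20 = -1189
  a_11 = -2·-1189 + 3·394 + -3·-113 + -2·34 = 3831

-2,3,-3,-2 ; 3831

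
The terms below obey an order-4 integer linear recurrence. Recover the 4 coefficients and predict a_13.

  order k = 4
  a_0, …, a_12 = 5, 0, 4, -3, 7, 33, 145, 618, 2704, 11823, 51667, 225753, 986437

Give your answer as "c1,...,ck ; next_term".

  a_4 = 4·-3 + 1·4 + 2·0 + 3·5 = 7
  a_5 = 4·7 + 1·-3 + 2·4 + 3·0 = 33
  a_6 = 4·33 + 1·7 + 2·-3 + 3·4 = 145
  a_7 = 4·145 + 1·33 + 2·7 + 3·-3 = 618
  a_8 = 4·618 + 1·145 + 2·33 + 3·7 = 2704
  a_9 = 4·2704 + 1·618 + 2·145 + 3·33 = 11823
  a_10 = 4·11823 + 1·2704 + 2·618 + 3·145 = 51667
  a_11 = 4·51667 + 1·11823 + 2·2704 + 3·618 = 225753
  a_12 = 4·225753 + 1·51667 + 2·11823 + 3·2704 = 986437
  a_13 = 4·986437 + 1·225753 + 2·51667 + 3·11823 = 4310304

4,1,2,3 ; 4310304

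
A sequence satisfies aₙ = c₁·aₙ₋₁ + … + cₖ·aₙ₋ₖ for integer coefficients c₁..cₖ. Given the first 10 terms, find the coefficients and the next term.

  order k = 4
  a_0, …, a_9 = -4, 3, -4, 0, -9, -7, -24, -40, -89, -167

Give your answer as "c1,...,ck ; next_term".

  a_4 = 1·0 + 1·-4 + 1·3 + 2·-4 = -9
  a_5 = 1·-9 + 1·0 + 1·-4 + 2·3 = -7
  a_6 = 1·-7 + 1·-9 + 1·0 + 2·-4 = -24
  a_7 = 1·-24 + 1·-7 + 1·-9 + 2·0 = -40
  a_8 = 1·-40 + 1·-24 + 1·-7 + 2·-9 = -89
  a_9 = 1·-89 + 1·-40 + 1·-24 + 2·-7 = -167
  a_10 = 1·-167 + 1·-89 + 1·-40 + 2·-24 = -344

1,1,1,2 ; -344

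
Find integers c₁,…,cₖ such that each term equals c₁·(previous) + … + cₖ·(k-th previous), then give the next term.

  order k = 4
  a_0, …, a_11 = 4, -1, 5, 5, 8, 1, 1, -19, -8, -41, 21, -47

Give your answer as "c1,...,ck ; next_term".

  a_4 = 0·5 + 2·5 + -2·-1 + -1·4 = 8
  a_5 = 0·8 + 2·5 + -2·5 + -1·-1 = 1
  a_6 = 0·1 + 2·8 + -2·5 + -1·5 = 1
  a_7 = 0·1 + 2·1 + -2·8 + -1·5 = -19
  a_8 = 0·-19 + 2·1 + -2·1 + -1·8 = -8
  a_9 = 0·-8 + 2·-19 + -2·1 + -1·1 = -41
  a_10 = 0·-41 + 2·-8 + -2·-19 + -1·1 = 21
  a_11 = 0·21 + 2·-41 + -2·-8 + -1·-19 = -47
  a_12 = 0·-47 + 2·21 + -2·-41 + -1·-8 = 132

0,2,-2,-1 ; 132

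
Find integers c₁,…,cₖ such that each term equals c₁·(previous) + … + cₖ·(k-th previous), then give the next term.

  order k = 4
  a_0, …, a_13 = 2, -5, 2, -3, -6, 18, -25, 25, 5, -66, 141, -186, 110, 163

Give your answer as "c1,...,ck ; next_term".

-1,0,1,-2 ; -631

  a_4 = -1·-3 + 0·2 + 1·-5 + -2·2 = -6
  a_5 = -1·-6 + 0·-3 + 1·2 + -2·-5 = 18
  a_6 = -1·18 + 0·-6 + 1·-3 + -2·2 = -25
  a_7 = -1·-25 + 0·18 + 1·-6 + -2·-3 = 25
  a_8 = -1·25 + 0·-25 + 1·18 + -2·-6 = 5
  a_9 = -1·5 + 0·25 + 1·-25 + -2·18 = -66
  a_10 = -1·-66 + 0·5 + 1·25 + -2·-25 = 141
  a_11 = -1·141 + 0·-66 + 1·5 + -2·25 = -186
  a_12 = -1·-186 + 0·141 + 1·-66 + -2·5 = 110
  a_13 = -1·110 + 0·-186 + 1·141 + -2·-66 = 163
  a_14 = -1·163 + 0·110 + 1·-186 + -2·141 = -631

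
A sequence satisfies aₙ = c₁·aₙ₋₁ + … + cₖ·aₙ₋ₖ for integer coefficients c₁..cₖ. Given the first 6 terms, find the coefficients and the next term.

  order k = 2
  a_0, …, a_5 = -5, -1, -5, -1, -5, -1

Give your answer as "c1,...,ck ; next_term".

  a_2 = 0·-1 + 1·-5 = -5
  a_3 = 0·-5 + 1·-1 = -1
  a_4 = 0·-1 + 1·-5 = -5
  a_5 = 0·-5 + 1·-1 = -1
  a_6 = 0·-1 + 1·-5 = -5

0,1 ; -5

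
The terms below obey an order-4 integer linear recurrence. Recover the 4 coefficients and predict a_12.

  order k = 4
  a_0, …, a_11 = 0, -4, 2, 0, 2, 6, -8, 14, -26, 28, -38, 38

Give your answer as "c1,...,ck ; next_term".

-1,1,0,-2 ; -24

  a_4 = -1·0 + 1·2 + 0·-4 + -2·0 = 2
  a_5 = -1·2 + 1·0 + 0·2 + -2·-4 = 6
  a_6 = -1·6 + 1·2 + 0·0 + -2·2 = -8
  a_7 = -1·-8 + 1·6 + 0·2 + -2·0 = 14
  a_8 = -1·14 + 1·-8 + 0·6 + -2·2 = -26
  a_9 = -1·-26 + 1·14 + 0·-8 + -2·6 = 28
  a_10 = -1·28 + 1·-26 + 0·14 + -2·-8 = -38
  a_11 = -1·-38 + 1·28 + 0·-26 + -2·14 = 38
  a_12 = -1·38 + 1·-38 + 0·28 + -2·-26 = -24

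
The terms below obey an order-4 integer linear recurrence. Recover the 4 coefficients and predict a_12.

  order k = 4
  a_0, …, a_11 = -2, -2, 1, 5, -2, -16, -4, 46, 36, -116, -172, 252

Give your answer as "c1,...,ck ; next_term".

  a_4 = 0·5 + -2·1 + -2·-2 + 2·-2 = -2
  a_5 = 0·-2 + -2·5 + -2·1 + 2·-2 = -16
  a_6 = 0·-16 + -2·-2 + -2·5 + 2·1 = -4
  a_7 = 0·-4 + -2·-16 + -2·-2 + 2·5 = 46
  a_8 = 0·46 + -2·-4 + -2·-16 + 2·-2 = 36
  a_9 = 0·36 + -2·46 + -2·-4 + 2·-16 = -116
  a_10 = 0·-116 + -2·36 + -2·46 + 2·-4 = -172
  a_11 = 0·-172 + -2·-116 + -2·36 + 2·46 = 252
  a_12 = 0·252 + -2·-172 + -2·-116 + 2·36 = 648

0,-2,-2,2 ; 648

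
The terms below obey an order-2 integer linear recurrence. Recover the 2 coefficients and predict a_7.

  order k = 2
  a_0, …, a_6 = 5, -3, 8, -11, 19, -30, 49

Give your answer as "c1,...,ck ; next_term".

  a_2 = -1·-3 + 1·5 = 8
  a_3 = -1·8 + 1·-3 = -11
  a_4 = -1·-11 + 1·8 = 19
  a_5 = -1·19 + 1·-11 = -30
  a_6 = -1·-30 + 1·19 = 49
  a_7 = -1·49 + 1·-30 = -79

-1,1 ; -79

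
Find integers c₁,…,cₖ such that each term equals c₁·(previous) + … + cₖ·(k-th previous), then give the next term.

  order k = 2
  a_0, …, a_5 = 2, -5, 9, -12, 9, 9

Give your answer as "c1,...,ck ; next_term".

-3,-3 ; -54

  a_2 = -3·-5 + -3·2 = 9
  a_3 = -3·9 + -3·-5 = -12
  a_4 = -3·-12 + -3·9 = 9
  a_5 = -3·9 + -3·-12 = 9
  a_6 = -3·9 + -3·9 = -54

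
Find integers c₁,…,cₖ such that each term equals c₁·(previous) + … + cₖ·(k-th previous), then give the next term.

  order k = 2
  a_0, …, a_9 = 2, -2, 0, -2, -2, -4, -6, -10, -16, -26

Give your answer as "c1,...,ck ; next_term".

1,1 ; -42

  a_2 = 1·-2 + 1·2 = 0
  a_3 = 1·0 + 1·-2 = -2
  a_4 = 1·-2 + 1·0 = -2
  a_5 = 1·-2 + 1·-2 = -4
  a_6 = 1·-4 + 1·-2 = -6
  a_7 = 1·-6 + 1·-4 = -10
  a_8 = 1·-10 + 1·-6 = -16
  a_9 = 1·-16 + 1·-10 = -26
  a_10 = 1·-26 + 1·-16 = -42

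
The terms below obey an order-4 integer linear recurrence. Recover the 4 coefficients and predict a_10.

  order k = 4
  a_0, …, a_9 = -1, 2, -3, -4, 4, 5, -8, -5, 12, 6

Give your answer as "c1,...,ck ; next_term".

  a_4 = -1·-4 + -1·-3 + -1·2 + 1·-1 = 4
  a_5 = -1·4 + -1·-4 + -1·-3 + 1·2 = 5
  a_6 = -1·5 + -1·4 + -1·-4 + 1·-3 = -8
  a_7 = -1·-8 + -1·5 + -1·4 + 1·-4 = -5
  a_8 = -1·-5 + -1·-8 + -1·5 + 1·4 = 12
  a_9 = -1·12 + -1·-5 + -1·-8 + 1·5 = 6
  a_10 = -1·6 + -1·12 + -1·-5 + 1·-8 = -21

-1,-1,-1,1 ; -21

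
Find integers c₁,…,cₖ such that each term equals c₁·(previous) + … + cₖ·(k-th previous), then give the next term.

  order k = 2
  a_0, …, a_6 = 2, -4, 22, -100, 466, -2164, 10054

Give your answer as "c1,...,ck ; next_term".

  a_2 = -4·-4 + 3·2 = 22
  a_3 = -4·22 + 3·-4 = -100
  a_4 = -4·-100 + 3·22 = 466
  a_5 = -4·466 + 3·-100 = -2164
  a_6 = -4·-2164 + 3·466 = 10054
  a_7 = -4·10054 + 3·-2164 = -46708

-4,3 ; -46708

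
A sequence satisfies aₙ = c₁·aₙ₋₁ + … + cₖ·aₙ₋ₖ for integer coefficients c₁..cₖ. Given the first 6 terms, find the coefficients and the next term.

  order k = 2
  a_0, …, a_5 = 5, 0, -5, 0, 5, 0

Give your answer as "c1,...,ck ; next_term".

  a_2 = 0·0 + -1·5 = -5
  a_3 = 0·-5 + -1·0 = 0
  a_4 = 0·0 + -1·-5 = 5
  a_5 = 0·5 + -1·0 = 0
  a_6 = 0·0 + -1·5 = -5

0,-1 ; -5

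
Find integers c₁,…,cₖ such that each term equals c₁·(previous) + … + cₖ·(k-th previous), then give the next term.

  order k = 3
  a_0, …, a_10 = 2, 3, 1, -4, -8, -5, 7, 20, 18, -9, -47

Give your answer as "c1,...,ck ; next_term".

1,-1,-1 ; -56

  a_3 = 1·1 + -1·3 + -1·2 = -4
  a_4 = 1·-4 + -1·1 + -1·3 = -8
  a_5 = 1·-8 + -1·-4 + -1·1 = -5
  a_6 = 1·-5 + -1·-8 + -1·-4 = 7
  a_7 = 1·7 + -1·-5 + -1·-8 = 20
  a_8 = 1·20 + -1·7 + -1·-5 = 18
  a_9 = 1·18 + -1·20 + -1·7 = -9
  a_10 = 1·-9 + -1·18 + -1·20 = -47
  a_11 = 1·-47 + -1·-9 + -1·18 = -56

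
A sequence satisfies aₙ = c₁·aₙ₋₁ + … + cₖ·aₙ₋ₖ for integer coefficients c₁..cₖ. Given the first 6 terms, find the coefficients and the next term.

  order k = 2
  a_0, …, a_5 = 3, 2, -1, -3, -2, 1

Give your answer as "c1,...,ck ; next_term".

1,-1 ; 3

  a_2 = 1·2 + -1·3 = -1
  a_3 = 1·-1 + -1·2 = -3
  a_4 = 1·-3 + -1·-1 = -2
  a_5 = 1·-2 + -1·-3 = 1
  a_6 = 1·1 + -1·-2 = 3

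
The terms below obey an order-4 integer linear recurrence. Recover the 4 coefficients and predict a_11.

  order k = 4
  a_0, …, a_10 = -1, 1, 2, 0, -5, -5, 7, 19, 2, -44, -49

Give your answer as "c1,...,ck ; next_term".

2,-3,2,1 ; 57

  a_4 = 2·0 + -3·2 + 2·1 + 1·-1 = -5
  a_5 = 2·-5 + -3·0 + 2·2 + 1·1 = -5
  a_6 = 2·-5 + -3·-5 + 2·0 + 1·2 = 7
  a_7 = 2·7 + -3·-5 + 2·-5 + 1·0 = 19
  a_8 = 2·19 + -3·7 + 2·-5 + 1·-5 = 2
  a_9 = 2·2 + -3·19 + 2·7 + 1·-5 = -44
  a_10 = 2·-44 + -3·2 + 2·19 + 1·7 = -49
  a_11 = 2·-49 + -3·-44 + 2·2 + 1·19 = 57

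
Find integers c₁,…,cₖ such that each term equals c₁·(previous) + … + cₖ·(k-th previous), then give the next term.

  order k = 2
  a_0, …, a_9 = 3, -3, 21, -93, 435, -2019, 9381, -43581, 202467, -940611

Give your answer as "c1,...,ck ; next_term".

  a_2 = -4·-3 + 3·3 = 21
  a_3 = -4·21 + 3·-3 = -93
  a_4 = -4·-93 + 3·21 = 435
  a_5 = -4·435 + 3·-93 = -2019
  a_6 = -4·-2019 + 3·435 = 9381
  a_7 = -4·9381 + 3·-2019 = -43581
  a_8 = -4·-43581 + 3·9381 = 202467
  a_9 = -4·202467 + 3·-43581 = -940611
  a_10 = -4·-940611 + 3·202467 = 4369845

-4,3 ; 4369845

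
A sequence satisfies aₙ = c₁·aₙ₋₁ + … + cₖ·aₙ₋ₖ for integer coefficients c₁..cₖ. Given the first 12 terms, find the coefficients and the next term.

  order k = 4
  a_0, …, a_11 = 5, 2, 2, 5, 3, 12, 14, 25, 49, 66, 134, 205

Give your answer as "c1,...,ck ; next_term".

  a_4 = 0·5 + 2·2 + 2·2 + -1·5 = 3
  a_5 = 0·3 + 2·5 + 2·2 + -1·2 = 12
  a_6 = 0·12 + 2·3 + 2·5 + -1·2 = 14
  a_7 = 0·14 + 2·12 + 2·3 + -1·5 = 25
  a_8 = 0·25 + 2·14 + 2·12 + -1·3 = 49
  a_9 = 0·49 + 2·25 + 2·14 + -1·12 = 66
  a_10 = 0·66 + 2·49 + 2·25 + -1·14 = 134
  a_11 = 0·134 + 2·66 + 2·49 + -1·25 = 205
  a_12 = 0·205 + 2·134 + 2·66 + -1·49 = 351

0,2,2,-1 ; 351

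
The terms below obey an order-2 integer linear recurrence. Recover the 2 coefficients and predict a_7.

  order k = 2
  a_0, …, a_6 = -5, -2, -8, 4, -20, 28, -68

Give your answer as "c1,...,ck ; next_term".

  a_2 = -1·-2 + 2·-5 = -8
  a_3 = -1·-8 + 2·-2 = 4
  a_4 = -1·4 + 2·-8 = -20
  a_5 = -1·-20 + 2·4 = 28
  a_6 = -1·28 + 2·-20 = -68
  a_7 = -1·-68 + 2·28 = 124

-1,2 ; 124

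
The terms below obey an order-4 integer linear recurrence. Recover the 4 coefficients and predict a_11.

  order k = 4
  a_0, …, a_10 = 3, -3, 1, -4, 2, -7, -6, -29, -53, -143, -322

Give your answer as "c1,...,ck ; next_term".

2,1,-1,2 ; -792

  a_4 = 2·-4 + 1·1 + -1·-3 + 2·3 = 2
  a_5 = 2·2 + 1·-4 + -1·1 + 2·-3 = -7
  a_6 = 2·-7 + 1·2 + -1·-4 + 2·1 = -6
  a_7 = 2·-6 + 1·-7 + -1·2 + 2·-4 = -29
  a_8 = 2·-29 + 1·-6 + -1·-7 + 2·2 = -53
  a_9 = 2·-53 + 1·-29 + -1·-6 + 2·-7 = -143
  a_10 = 2·-143 + 1·-53 + -1·-29 + 2·-6 = -322
  a_11 = 2·-322 + 1·-143 + -1·-53 + 2·-29 = -792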